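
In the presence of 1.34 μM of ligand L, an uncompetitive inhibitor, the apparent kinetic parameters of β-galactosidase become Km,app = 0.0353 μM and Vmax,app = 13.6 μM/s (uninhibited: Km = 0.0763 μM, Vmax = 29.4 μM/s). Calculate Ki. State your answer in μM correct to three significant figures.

Uncompetitive: Vmax,app = Vmax/α (and Km,app = Km/α) with α = 1 + [I]/Ki.
α = Vmax/Vmax,app = 29.4/13.6 = 2.162.
Ki = [I]/(α − 1) = 1.34/1.162 = 1.15 μM.

1.15 μM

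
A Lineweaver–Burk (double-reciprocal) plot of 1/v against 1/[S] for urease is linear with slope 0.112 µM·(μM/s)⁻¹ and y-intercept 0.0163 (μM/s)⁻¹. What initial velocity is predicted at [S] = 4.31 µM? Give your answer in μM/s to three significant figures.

The y-intercept is 1/Vmax, so Vmax = 1/0.0163 = 61.3 μM/s.
The slope is Km/Vmax, so Km = 0.112 × 61.3 = 6.87 µM.
Then v = 61.3 × 4.31/(6.87 + 4.31) = 23.6 μM/s.

23.6 μM/s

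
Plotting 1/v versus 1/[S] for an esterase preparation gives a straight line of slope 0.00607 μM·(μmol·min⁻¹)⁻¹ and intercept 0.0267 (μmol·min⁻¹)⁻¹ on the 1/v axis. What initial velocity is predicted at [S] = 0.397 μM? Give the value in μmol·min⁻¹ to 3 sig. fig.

The y-intercept is 1/Vmax, so Vmax = 1/0.0267 = 37.5 μmol·min⁻¹.
The slope is Km/Vmax, so Km = 0.00607 × 37.5 = 0.227 μM.
Then v = 37.5 × 0.397/(0.227 + 0.397) = 23.8 μmol·min⁻¹.

23.8 μmol·min⁻¹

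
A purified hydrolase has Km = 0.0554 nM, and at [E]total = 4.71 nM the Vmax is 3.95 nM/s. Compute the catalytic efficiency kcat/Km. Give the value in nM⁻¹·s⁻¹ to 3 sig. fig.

15.1 nM⁻¹·s⁻¹

kcat = Vmax/[E]total = 3.95/4.71 = 0.839 s⁻¹.
kcat/Km = 0.839/0.0554 = 15.1 nM⁻¹·s⁻¹.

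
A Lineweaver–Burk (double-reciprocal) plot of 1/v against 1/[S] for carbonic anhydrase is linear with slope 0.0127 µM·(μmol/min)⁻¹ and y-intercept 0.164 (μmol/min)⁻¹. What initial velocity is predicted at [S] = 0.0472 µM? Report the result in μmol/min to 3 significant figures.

The y-intercept is 1/Vmax, so Vmax = 1/0.164 = 6.10 μmol/min.
The slope is Km/Vmax, so Km = 0.0127 × 6.10 = 0.0774 µM.
Then v = 6.10 × 0.0472/(0.0774 + 0.0472) = 2.31 μmol/min.

2.31 μmol/min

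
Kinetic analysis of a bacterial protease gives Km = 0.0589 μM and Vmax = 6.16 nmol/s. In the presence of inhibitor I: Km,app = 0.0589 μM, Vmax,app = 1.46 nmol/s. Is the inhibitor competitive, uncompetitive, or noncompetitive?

Vmax decreases (6.16 → 1.46 nmol/s) while Km is unchanged — pure noncompetitive inhibition.

noncompetitive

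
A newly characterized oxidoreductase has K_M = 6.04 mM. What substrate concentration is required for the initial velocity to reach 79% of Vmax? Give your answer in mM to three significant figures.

v/Vmax = [S]/(Km+[S]) = 0.79, so [S] = Km·0.79/(1 − 0.79) = 6.04 × 3.762.
[S] = 22.7 mM.

22.7 mM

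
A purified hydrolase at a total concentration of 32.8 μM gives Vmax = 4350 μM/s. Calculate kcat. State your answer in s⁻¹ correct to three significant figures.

133 s⁻¹

kcat = Vmax/[E]total = 4350 μM/s / 32.8 μM = 133 s⁻¹.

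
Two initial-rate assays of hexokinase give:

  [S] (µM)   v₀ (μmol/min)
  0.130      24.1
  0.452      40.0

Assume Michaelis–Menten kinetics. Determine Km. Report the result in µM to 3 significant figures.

0.164 µM

In reciprocal form, 1/v = (Km/Vmax)·(1/[S]) + 1/Vmax. The two points give (1/[S], 1/v) = (7.692, 0.04149) and (2.212, 0.02500).
Slope = (0.04149 − 0.02500)/(7.692 − 2.212) = 0.003010; intercept = 0.04149 − 0.003010×7.692 = 0.01834.
Vmax = 1/intercept = 54.5 μmol/min; Km = slope × Vmax = 0.003010 × 54.5 = 0.164 µM.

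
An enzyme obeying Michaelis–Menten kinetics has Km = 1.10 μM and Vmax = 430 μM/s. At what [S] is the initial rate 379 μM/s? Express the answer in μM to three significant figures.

8.17 μM

Rearranging v = Vmax[S]/(Km+[S]) gives [S] = Km·v/(Vmax − v).
[S] = 1.10 × 379 / (430 − 379) = 416.9/51.00 = 8.17 μM.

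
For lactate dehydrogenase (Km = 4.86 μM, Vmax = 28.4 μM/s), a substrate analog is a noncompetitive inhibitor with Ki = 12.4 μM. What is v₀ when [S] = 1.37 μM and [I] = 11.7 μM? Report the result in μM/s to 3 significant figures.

With α = 1 + [I]/Ki = 1 + 11.7/12.4 = 1.944, the noncompetitive rate law is v = (Vmax/α)·[S] / (Km + [S]).
v = (28.4/1.944)×1.37 / (4.86 + 1.37) = 20.02/6.230 = 3.21 μM/s.

3.21 μM/s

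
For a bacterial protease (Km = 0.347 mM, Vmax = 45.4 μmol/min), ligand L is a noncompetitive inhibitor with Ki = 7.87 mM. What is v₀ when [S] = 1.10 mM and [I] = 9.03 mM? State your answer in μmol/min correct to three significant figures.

16.1 μmol/min

With α = 1 + [I]/Ki = 1 + 9.03/7.87 = 2.147, the noncompetitive rate law is v = (Vmax/α)·[S] / (Km + [S]).
v = (45.4/2.147)×1.10 / (0.347 + 1.10) = 23.26/1.447 = 16.1 μmol/min.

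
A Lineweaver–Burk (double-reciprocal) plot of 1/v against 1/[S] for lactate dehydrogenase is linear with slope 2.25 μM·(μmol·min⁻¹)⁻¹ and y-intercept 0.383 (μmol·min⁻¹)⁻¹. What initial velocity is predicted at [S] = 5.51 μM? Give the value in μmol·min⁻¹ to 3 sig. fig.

The y-intercept is 1/Vmax, so Vmax = 1/0.383 = 2.61 μmol·min⁻¹.
The slope is Km/Vmax, so Km = 2.25 × 2.61 = 5.87 μM.
Then v = 2.61 × 5.51/(5.87 + 5.51) = 1.26 μmol·min⁻¹.

1.26 μmol·min⁻¹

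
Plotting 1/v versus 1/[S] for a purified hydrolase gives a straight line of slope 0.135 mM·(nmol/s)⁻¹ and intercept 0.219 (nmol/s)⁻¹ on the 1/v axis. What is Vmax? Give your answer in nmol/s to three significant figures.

The y-intercept of a Lineweaver–Burk plot equals 1/Vmax, so Vmax = 1/0.219 = 4.57 nmol/s.

4.57 nmol/s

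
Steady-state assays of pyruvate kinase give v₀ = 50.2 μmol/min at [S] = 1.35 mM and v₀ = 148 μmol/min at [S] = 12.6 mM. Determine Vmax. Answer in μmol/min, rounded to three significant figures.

From v = Vmax[S]/(Km+[S]), each point gives Vmax = v(Km+[S])/[S].
Equating: 50.2(Km+1.35)/1.35 = 148(Km+12.6)/12.6.
37.19·Km + 50.2 = 11.75·Km + 148, so (37.19 − 11.75)·Km = 148 − 50.2.
Km = 97.80/25.44 = 3.84 mM; then Vmax = 50.2(3.84+1.35)/1.35 = 193 μmol/min.

193 μmol/min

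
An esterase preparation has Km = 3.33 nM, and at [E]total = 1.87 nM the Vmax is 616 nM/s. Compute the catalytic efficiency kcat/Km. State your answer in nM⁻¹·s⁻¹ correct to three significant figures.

kcat = Vmax/[E]total = 616/1.87 = 329 s⁻¹.
kcat/Km = 329/3.33 = 98.9 nM⁻¹·s⁻¹.

98.9 nM⁻¹·s⁻¹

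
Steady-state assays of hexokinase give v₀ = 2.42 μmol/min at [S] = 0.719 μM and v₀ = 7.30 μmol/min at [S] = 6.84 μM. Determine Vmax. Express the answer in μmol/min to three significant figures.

In reciprocal form, 1/v = (Km/Vmax)·(1/[S]) + 1/Vmax. The two points give (1/[S], 1/v) = (1.391, 0.4132) and (0.1462, 0.1370).
Slope = (0.4132 − 0.1370)/(1.391 − 0.1462) = 0.2219; intercept = 0.4132 − 0.2219×1.391 = 0.1045.
Vmax = 1/intercept = 9.57 μmol/min; Km = slope × Vmax = 0.2219 × 9.57 = 2.12 μM.

9.57 μmol/min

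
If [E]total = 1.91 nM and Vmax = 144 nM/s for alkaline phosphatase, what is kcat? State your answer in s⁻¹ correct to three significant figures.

75.4 s⁻¹

kcat = Vmax/[E]total = 144 nM/s / 1.91 nM = 75.4 s⁻¹.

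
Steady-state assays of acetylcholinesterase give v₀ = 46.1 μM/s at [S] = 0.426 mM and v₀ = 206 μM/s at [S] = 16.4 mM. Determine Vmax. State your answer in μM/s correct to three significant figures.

227 μM/s

In reciprocal form, 1/v = (Km/Vmax)·(1/[S]) + 1/Vmax. The two points give (1/[S], 1/v) = (2.347, 0.02169) and (0.06098, 0.004854).
Slope = (0.02169 − 0.004854)/(2.347 − 0.06098) = 0.007364; intercept = 0.02169 − 0.007364×2.347 = 0.004405.
Vmax = 1/intercept = 227 μM/s; Km = slope × Vmax = 0.007364 × 227 = 1.67 mM.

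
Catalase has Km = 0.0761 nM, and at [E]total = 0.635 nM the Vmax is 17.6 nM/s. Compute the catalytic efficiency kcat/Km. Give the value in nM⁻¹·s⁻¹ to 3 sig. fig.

364 nM⁻¹·s⁻¹

kcat = Vmax/[E]total = 17.6/0.635 = 27.7 s⁻¹.
kcat/Km = 27.7/0.0761 = 364 nM⁻¹·s⁻¹.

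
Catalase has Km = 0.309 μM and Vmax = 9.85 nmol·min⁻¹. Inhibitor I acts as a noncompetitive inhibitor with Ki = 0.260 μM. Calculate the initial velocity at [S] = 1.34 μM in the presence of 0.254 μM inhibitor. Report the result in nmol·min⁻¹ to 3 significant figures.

α = 1 + [I]/Ki = 1 + 0.254/0.260 = 1.977.
For a noncompetitive inhibitor, Vmax is reduced to Vmax/α while Km is unchanged: Km,app = 0.309 μM, Vmax,app = 4.98 nmol·min⁻¹.
v = Vmax,app·[S]/(Km,app + [S]) = 4.98 × 1.34/(0.309 + 1.34) = 4.05 nmol·min⁻¹.

4.05 nmol·min⁻¹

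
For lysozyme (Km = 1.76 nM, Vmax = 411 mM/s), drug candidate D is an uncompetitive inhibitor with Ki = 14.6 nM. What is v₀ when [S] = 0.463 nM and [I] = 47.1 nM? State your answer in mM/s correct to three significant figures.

51.2 mM/s

With α = 1 + [I]/Ki = 1 + 47.1/14.6 = 4.226, the uncompetitive rate law is v = (Vmax/α)·[S] / (Km/α + [S]).
v = (411/4.226)×0.463 / (1.76/4.226 + 0.463) = 45.03/0.8795 = 51.2 mM/s.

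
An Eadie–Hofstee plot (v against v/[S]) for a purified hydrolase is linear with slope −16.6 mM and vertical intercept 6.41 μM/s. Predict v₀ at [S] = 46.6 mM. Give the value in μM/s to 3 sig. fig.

In the Eadie–Hofstee form v = Vmax − Km·(v/[S]), the slope is −Km and the intercept is Vmax, so Km = 16.6 mM and Vmax = 6.41 μM/s.
v = 6.41 × 46.6/(16.6 + 46.6) = 4.73 μM/s.

4.73 μM/s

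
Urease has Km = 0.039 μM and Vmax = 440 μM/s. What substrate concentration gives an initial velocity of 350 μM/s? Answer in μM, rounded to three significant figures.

0.152 μM

The required fractional saturation is v/Vmax = 350/440 = 0.7955.
Then [S]/(Km+[S]) = 0.7955 ⇒ [S] = 0.039 × 0.7955/(1 − 0.7955) = 0.152 μM.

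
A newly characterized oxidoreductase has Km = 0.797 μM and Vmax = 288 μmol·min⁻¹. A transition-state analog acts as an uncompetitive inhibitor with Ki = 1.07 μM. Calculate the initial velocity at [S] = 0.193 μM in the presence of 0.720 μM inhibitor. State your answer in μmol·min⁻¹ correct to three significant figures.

α = 1 + [I]/Ki = 1 + 0.720/1.07 = 1.673.
For an uncompetitive inhibitor, both parameters are divided by α, giving Vmax/α and Km/α: Km,app = 0.476 μM, Vmax,app = 172 μmol·min⁻¹.
v = Vmax,app·[S]/(Km,app + [S]) = 172 × 0.193/(0.476 + 0.193) = 49.6 μmol·min⁻¹.

49.6 μmol·min⁻¹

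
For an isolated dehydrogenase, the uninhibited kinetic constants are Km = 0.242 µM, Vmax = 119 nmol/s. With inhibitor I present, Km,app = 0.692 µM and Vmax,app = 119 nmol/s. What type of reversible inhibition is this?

competitive

Km increases (0.242 → 0.692 µM) while Vmax is unchanged — the hallmark of competitive inhibition.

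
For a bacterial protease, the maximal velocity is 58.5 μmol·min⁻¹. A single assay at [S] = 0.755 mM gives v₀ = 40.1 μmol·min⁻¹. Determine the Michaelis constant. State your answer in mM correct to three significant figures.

v/Vmax = 40.1/58.5 = 0.6855 = [S]/(Km+[S]).
So Km + [S] = [S]/0.6855 = 1.101 mM, giving Km = 1.101 − 0.755 = 0.346 mM.

0.346 mM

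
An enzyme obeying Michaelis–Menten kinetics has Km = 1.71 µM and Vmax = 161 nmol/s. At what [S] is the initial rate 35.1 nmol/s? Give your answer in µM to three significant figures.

Rearranging v = Vmax[S]/(Km+[S]) gives [S] = Km·v/(Vmax − v).
[S] = 1.71 × 35.1 / (161 − 35.1) = 60.02/125.9 = 0.477 µM.

0.477 µM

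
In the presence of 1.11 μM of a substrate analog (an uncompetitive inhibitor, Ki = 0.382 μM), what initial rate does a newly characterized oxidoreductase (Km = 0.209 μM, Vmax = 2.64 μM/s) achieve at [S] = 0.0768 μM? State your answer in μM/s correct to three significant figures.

0.398 μM/s

α = 1 + [I]/Ki = 1 + 1.11/0.382 = 3.906.
For an uncompetitive inhibitor, both parameters are divided by α, giving Vmax/α and Km/α: Km,app = 0.0535 μM, Vmax,app = 0.676 μM/s.
v = Vmax,app·[S]/(Km,app + [S]) = 0.676 × 0.0768/(0.0535 + 0.0768) = 0.398 μM/s.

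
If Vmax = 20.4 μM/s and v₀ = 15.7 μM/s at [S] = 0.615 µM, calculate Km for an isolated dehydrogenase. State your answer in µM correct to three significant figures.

From v = Vmax[S]/(Km+[S]), Km = [S](Vmax − v)/v.
Km = 0.615 × (20.4 − 15.7) / 15.7 = 2.890/15.7 = 0.184 µM.

0.184 µM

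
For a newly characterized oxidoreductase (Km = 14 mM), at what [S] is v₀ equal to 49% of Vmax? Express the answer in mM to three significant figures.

v/Vmax = [S]/(Km+[S]) = 0.49, so [S] = Km·0.49/(1 − 0.49) = 14 × 0.9608.
[S] = 13.5 mM.

13.5 mM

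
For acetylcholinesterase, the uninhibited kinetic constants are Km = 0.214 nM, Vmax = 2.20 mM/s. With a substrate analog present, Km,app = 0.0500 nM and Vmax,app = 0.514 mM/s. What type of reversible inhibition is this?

Both Km and Vmax decrease by the same factor (~4.28-fold) — characteristic of uncompetitive inhibition.

uncompetitive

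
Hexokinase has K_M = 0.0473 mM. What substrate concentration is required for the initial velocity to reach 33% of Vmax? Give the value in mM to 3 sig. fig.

v/Vmax = [S]/(Km+[S]) = 0.33, so [S] = Km·0.33/(1 − 0.33) = 0.0473 × 0.4925.
[S] = 0.0233 mM.

0.0233 mM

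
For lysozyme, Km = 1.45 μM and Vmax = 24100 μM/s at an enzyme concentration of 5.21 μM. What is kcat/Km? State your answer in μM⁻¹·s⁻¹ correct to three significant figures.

kcat = Vmax/[E]total = 24100/5.21 = 4630 s⁻¹.
kcat/Km = 4630/1.45 = 3190 μM⁻¹·s⁻¹.

3190 μM⁻¹·s⁻¹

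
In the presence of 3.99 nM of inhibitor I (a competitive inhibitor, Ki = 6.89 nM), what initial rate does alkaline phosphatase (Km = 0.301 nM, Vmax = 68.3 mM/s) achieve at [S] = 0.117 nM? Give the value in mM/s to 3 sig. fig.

α = 1 + [I]/Ki = 1 + 3.99/6.89 = 1.579.
For a competitive inhibitor, Vmax is unchanged and the apparent Km becomes α·Km: Km,app = 0.475 nM, Vmax,app = 68.3 mM/s.
v = Vmax,app·[S]/(Km,app + [S]) = 68.3 × 0.117/(0.475 + 0.117) = 13.5 mM/s.

13.5 mM/s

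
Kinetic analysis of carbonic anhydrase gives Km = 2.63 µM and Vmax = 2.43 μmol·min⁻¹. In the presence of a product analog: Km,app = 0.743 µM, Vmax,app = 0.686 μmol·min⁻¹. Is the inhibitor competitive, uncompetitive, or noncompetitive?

uncompetitive

Both Km and Vmax decrease by the same factor (~3.54-fold) — characteristic of uncompetitive inhibition.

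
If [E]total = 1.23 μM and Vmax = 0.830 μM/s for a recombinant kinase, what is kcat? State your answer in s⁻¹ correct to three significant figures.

0.675 s⁻¹

kcat = Vmax/[E]total = 0.830 μM/s / 1.23 μM = 0.675 s⁻¹.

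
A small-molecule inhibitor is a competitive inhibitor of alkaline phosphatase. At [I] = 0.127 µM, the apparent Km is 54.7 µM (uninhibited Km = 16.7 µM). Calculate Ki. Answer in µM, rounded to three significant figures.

Competitive: Km,app = α·Km with α = 1 + [I]/Ki.
α = Km,app/Km = 54.7/16.7 = 3.275.
Ki = [I]/(α − 1) = 0.127/2.275 = 0.0558 µM.

0.0558 µM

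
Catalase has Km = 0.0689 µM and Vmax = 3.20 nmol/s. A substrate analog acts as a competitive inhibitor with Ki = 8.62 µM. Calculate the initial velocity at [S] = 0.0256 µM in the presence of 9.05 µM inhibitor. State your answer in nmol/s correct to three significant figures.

0.491 nmol/s

With α = 1 + [I]/Ki = 1 + 9.05/8.62 = 2.050, the competitive rate law is v = Vmax[S] / (αKm + [S]).
v = 3.20×0.0256 / (2.050×0.0689 + 0.0256) = 0.08192/0.1668 = 0.491 nmol/s.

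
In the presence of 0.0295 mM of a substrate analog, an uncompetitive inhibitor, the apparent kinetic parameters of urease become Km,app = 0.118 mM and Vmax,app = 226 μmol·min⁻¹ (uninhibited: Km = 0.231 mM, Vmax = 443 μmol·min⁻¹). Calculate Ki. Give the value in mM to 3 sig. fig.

Uncompetitive: Vmax,app = Vmax/α (and Km,app = Km/α) with α = 1 + [I]/Ki.
α = Vmax/Vmax,app = 443/226 = 1.960.
Since α = 1 + [I]/Ki, [I]/Ki = 1.960 − 1 = 0.9602 and Ki = 0.0295/0.9602 = 0.0307 mM.

0.0307 mM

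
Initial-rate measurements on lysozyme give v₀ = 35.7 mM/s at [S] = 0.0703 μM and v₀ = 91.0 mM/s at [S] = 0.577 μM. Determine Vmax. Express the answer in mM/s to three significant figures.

From v = Vmax[S]/(Km+[S]), each point gives Vmax = v(Km+[S])/[S].
Equating: 35.7(Km+0.0703)/0.0703 = 91.0(Km+0.577)/0.577.
507.8·Km + 35.7 = 157.7·Km + 91.0, so (507.8 − 157.7)·Km = 91.0 − 35.7.
Km = 55.30/350.1 = 0.158 μM; then Vmax = 35.7(0.158+0.0703)/0.0703 = 116 mM/s.

116 mM/s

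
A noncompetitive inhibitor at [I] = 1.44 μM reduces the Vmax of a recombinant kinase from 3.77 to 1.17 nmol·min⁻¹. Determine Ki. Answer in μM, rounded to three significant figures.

0.648 μM

Noncompetitive: Vmax,app = Vmax/α with α = 1 + [I]/Ki.
α = Vmax/Vmax,app = 3.77/1.17 = 3.222.
Since α = 1 + [I]/Ki, [I]/Ki = 3.222 − 1 = 2.222 and Ki = 1.44/2.222 = 0.648 μM.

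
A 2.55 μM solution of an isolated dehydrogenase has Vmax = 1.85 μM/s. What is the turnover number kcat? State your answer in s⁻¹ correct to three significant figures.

kcat = Vmax/[E]total = 1.85 μM/s / 2.55 μM = 0.725 s⁻¹.

0.725 s⁻¹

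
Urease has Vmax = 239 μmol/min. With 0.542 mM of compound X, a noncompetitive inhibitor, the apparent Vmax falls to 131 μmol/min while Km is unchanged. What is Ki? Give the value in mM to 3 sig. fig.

0.657 mM

Noncompetitive: Vmax,app = Vmax/α with α = 1 + [I]/Ki.
α = Vmax/Vmax,app = 239/131 = 1.824.
Ki = [I]/(α − 1) = 0.542/0.8244 = 0.657 mM.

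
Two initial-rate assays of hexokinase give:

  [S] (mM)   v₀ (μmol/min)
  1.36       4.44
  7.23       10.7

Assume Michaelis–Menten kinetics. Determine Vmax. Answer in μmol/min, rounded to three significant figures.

In reciprocal form, 1/v = (Km/Vmax)·(1/[S]) + 1/Vmax. The two points give (1/[S], 1/v) = (0.7353, 0.2252) and (0.1383, 0.09346).
Slope = (0.2252 − 0.09346)/(0.7353 − 0.1383) = 0.2207; intercept = 0.2252 − 0.2207×0.7353 = 0.06293.
Vmax = 1/intercept = 15.9 μmol/min; Km = slope × Vmax = 0.2207 × 15.9 = 3.51 mM.

15.9 μmol/min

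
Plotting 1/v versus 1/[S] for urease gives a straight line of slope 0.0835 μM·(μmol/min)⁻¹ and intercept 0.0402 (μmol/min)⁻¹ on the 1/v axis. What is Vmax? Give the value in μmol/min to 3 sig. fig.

The y-intercept of a Lineweaver–Burk plot equals 1/Vmax, so Vmax = 1/0.0402 = 24.9 μmol/min.

24.9 μmol/min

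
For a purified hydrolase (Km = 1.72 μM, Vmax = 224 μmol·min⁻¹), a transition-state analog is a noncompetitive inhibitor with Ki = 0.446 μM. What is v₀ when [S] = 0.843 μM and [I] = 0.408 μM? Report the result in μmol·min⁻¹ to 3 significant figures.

38.5 μmol·min⁻¹

α = 1 + [I]/Ki = 1 + 0.408/0.446 = 1.915.
For a noncompetitive inhibitor, Vmax is reduced to Vmax/α while Km is unchanged: Km,app = 1.72 μM, Vmax,app = 117 μmol·min⁻¹.
v = Vmax,app·[S]/(Km,app + [S]) = 117 × 0.843/(1.72 + 0.843) = 38.5 μmol·min⁻¹.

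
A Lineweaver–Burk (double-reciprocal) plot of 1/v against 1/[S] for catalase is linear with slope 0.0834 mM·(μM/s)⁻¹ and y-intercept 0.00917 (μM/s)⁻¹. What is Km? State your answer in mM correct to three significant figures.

y-intercept = 1/Vmax ⇒ Vmax = 109 μM/s; slope = Km/Vmax ⇒ Km = slope × Vmax.
Km = 0.0834 × 109 = 9.09 mM.

9.09 mM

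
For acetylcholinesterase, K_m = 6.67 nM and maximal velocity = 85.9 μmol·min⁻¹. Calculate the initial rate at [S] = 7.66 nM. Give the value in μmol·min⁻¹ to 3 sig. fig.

45.9 μmol·min⁻¹

v = Vmax·[S]/(Km + [S]) = 85.9 × 7.66 / (6.67 + 7.66)
  = 658.0 / 14.33 = 45.9 μmol·min⁻¹.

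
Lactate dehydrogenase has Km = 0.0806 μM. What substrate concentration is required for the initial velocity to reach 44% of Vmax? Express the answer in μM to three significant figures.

0.0633 μM

v/Vmax = [S]/(Km+[S]) = 0.44, so [S] = Km·0.44/(1 − 0.44) = 0.0806 × 0.7857.
[S] = 0.0633 μM.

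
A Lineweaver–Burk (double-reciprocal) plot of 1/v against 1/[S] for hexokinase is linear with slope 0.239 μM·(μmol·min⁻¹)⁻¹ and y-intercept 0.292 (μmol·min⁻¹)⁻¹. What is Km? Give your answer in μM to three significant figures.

0.818 μM

y-intercept = 1/Vmax ⇒ Vmax = 3.42 μmol·min⁻¹; slope = Km/Vmax ⇒ Km = slope × Vmax.
Km = 0.239 × 3.42 = 0.818 μM.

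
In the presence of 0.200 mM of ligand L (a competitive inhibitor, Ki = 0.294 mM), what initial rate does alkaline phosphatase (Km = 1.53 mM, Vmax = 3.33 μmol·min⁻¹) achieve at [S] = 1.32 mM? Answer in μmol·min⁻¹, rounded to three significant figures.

1.13 μmol·min⁻¹

α = 1 + [I]/Ki = 1 + 0.200/0.294 = 1.680.
For a competitive inhibitor, Vmax is unchanged and the apparent Km becomes α·Km: Km,app = 2.57 mM, Vmax,app = 3.33 μmol·min⁻¹.
v = Vmax,app·[S]/(Km,app + [S]) = 3.33 × 1.32/(2.57 + 1.32) = 1.13 μmol·min⁻¹.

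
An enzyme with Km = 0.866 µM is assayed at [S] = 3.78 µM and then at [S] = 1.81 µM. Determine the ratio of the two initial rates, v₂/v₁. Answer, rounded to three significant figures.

The fractional saturations are [S]/(Km+[S]) = 3.78/4.646 = 0.8136 and 1.81/2.676 = 0.6764.
v₂/v₁ is just their ratio: 0.6764/0.8136 = 0.831.

0.831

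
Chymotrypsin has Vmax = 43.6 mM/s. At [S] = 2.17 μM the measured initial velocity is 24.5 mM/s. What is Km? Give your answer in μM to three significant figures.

1.69 μM

From v = Vmax[S]/(Km+[S]), Km = [S](Vmax − v)/v.
Km = 2.17 × (43.6 − 24.5) / 24.5 = 41.45/24.5 = 1.69 μM.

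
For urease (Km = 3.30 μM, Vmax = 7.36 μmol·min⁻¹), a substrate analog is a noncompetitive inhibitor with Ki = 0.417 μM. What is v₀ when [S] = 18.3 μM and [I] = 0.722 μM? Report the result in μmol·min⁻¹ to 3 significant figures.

2.28 μmol·min⁻¹

With α = 1 + [I]/Ki = 1 + 0.722/0.417 = 2.731, the noncompetitive rate law is v = (Vmax/α)·[S] / (Km + [S]).
v = (7.36/2.731)×18.3 / (3.30 + 18.3) = 49.31/21.60 = 2.28 μmol·min⁻¹.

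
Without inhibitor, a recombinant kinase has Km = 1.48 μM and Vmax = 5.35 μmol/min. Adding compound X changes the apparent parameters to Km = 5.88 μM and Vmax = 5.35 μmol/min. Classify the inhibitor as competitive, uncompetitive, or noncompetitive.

competitive

Km increases (1.48 → 5.88 μM) while Vmax is unchanged — the hallmark of competitive inhibition.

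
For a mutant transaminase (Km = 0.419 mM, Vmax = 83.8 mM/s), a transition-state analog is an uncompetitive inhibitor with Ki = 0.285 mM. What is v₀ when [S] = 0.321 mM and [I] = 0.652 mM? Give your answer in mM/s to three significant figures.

α = 1 + [I]/Ki = 1 + 0.652/0.285 = 3.288.
For an uncompetitive inhibitor, both parameters are divided by α, giving Vmax/α and Km/α: Km,app = 0.127 mM, Vmax,app = 25.5 mM/s.
v = Vmax,app·[S]/(Km,app + [S]) = 25.5 × 0.321/(0.127 + 0.321) = 18.2 mM/s.

18.2 mM/s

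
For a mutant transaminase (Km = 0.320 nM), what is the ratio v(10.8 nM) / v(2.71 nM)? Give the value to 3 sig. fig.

1.09

The fractional saturations are [S]/(Km+[S]) = 2.71/3.030 = 0.8944 and 10.8/11.12 = 0.9712.
v₂/v₁ is just their ratio: 0.9712/0.8944 = 1.09.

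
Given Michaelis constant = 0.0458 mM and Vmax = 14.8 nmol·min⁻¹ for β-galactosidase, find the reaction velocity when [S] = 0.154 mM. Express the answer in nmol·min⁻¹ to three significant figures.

v = Vmax·[S]/(Km + [S]) = 14.8 × 0.154 / (0.0458 + 0.154)
  = 2.279 / 0.1998 = 11.4 nmol·min⁻¹.

11.4 nmol·min⁻¹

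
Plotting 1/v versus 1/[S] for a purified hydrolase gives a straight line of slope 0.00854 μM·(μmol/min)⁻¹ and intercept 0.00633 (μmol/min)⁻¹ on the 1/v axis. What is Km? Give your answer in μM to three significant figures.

1.35 μM

y-intercept = 1/Vmax ⇒ Vmax = 158 μmol/min; slope = Km/Vmax ⇒ Km = slope × Vmax.
Km = 0.00854 × 158 = 1.35 μM.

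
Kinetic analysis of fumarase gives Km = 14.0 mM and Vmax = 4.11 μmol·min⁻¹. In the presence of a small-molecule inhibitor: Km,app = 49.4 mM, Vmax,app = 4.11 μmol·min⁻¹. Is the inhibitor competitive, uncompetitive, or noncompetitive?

competitive

Km increases (14.0 → 49.4 mM) while Vmax is unchanged — the hallmark of competitive inhibition.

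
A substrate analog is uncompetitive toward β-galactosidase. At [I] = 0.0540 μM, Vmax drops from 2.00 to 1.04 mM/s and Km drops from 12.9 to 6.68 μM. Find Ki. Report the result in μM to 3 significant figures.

0.0585 μM

Uncompetitive: Vmax,app = Vmax/α (and Km,app = Km/α) with α = 1 + [I]/Ki.
α = Vmax/Vmax,app = 2.00/1.04 = 1.923.
Since α = 1 + [I]/Ki, [I]/Ki = 1.923 − 1 = 0.9231 and Ki = 0.0540/0.9231 = 0.0585 μM.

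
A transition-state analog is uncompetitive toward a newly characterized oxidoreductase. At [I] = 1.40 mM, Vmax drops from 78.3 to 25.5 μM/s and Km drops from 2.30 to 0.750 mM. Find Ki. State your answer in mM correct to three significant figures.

0.676 mM

Uncompetitive: Vmax,app = Vmax/α (and Km,app = Km/α) with α = 1 + [I]/Ki.
α = Vmax/Vmax,app = 78.3/25.5 = 3.071.
Since α = 1 + [I]/Ki, [I]/Ki = 3.071 − 1 = 2.071 and Ki = 1.40/2.071 = 0.676 mM.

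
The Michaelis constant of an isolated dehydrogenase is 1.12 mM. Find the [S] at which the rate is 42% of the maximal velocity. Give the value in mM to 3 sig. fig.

0.811 mM

v/Vmax = [S]/(Km+[S]) = 0.42, so [S] = Km·0.42/(1 − 0.42) = 1.12 × 0.7241.
[S] = 0.811 mM.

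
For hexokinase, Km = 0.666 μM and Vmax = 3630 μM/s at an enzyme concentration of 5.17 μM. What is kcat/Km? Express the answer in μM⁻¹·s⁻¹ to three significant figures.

1050 μM⁻¹·s⁻¹

kcat = Vmax/[E]total = 3630/5.17 = 702 s⁻¹.
kcat/Km = 702/0.666 = 1050 μM⁻¹·s⁻¹.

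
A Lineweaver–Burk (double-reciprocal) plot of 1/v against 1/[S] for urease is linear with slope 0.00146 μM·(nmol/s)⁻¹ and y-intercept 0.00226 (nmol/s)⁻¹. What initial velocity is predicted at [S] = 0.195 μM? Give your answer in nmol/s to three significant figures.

103 nmol/s

The y-intercept is 1/Vmax, so Vmax = 1/0.00226 = 442 nmol/s.
The slope is Km/Vmax, so Km = 0.00146 × 442 = 0.646 μM.
Then v = 442 × 0.195/(0.646 + 0.195) = 103 nmol/s.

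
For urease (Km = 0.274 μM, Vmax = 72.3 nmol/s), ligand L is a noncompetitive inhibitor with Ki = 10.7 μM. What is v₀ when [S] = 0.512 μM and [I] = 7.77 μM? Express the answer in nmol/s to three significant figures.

27.3 nmol/s

With α = 1 + [I]/Ki = 1 + 7.77/10.7 = 1.726, the noncompetitive rate law is v = (Vmax/α)·[S] / (Km + [S]).
v = (72.3/1.726)×0.512 / (0.274 + 0.512) = 21.44/0.7860 = 27.3 nmol/s.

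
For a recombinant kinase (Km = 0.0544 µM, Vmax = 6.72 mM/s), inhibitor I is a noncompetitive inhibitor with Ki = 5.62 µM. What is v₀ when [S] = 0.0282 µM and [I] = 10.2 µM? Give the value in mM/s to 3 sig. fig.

With α = 1 + [I]/Ki = 1 + 10.2/5.62 = 2.815, the noncompetitive rate law is v = (Vmax/α)·[S] / (Km + [S]).
v = (6.72/2.815)×0.0282 / (0.0544 + 0.0282) = 0.06732/0.08260 = 0.815 mM/s.

0.815 mM/s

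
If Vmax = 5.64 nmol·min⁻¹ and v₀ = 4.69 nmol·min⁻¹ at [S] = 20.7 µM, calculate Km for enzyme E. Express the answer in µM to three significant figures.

4.19 µM

From v = Vmax[S]/(Km+[S]), Km = [S](Vmax − v)/v.
Km = 20.7 × (5.64 − 4.69) / 4.69 = 19.66/4.69 = 4.19 µM.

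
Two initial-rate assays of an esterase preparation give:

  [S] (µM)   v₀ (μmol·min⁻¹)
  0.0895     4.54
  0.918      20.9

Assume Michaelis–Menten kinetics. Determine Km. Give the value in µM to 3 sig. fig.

From v = Vmax[S]/(Km+[S]), each point gives Vmax = v(Km+[S])/[S].
Equating: 4.54(Km+0.0895)/0.0895 = 20.9(Km+0.918)/0.918.
50.73·Km + 4.54 = 22.77·Km + 20.9, so (50.73 − 22.77)·Km = 20.9 − 4.54.
Km = 16.36/27.96 = 0.585 µM; then Vmax = 4.54(0.585+0.0895)/0.0895 = 34.2 μmol·min⁻¹.

0.585 µM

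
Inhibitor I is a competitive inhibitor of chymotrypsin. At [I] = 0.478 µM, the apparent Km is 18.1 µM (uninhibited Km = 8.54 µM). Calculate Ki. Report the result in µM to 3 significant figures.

0.427 µM

Competitive: Km,app = α·Km with α = 1 + [I]/Ki.
α = Km,app/Km = 18.1/8.54 = 2.119.
Ki = [I]/(α − 1) = 0.478/1.119 = 0.427 µM.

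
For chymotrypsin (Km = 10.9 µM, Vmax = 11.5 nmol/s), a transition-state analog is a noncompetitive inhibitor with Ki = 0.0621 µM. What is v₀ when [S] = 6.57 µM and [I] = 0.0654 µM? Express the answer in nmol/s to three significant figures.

2.11 nmol/s

With α = 1 + [I]/Ki = 1 + 0.0654/0.0621 = 2.053, the noncompetitive rate law is v = (Vmax/α)·[S] / (Km + [S]).
v = (11.5/2.053)×6.57 / (10.9 + 6.57) = 36.80/17.47 = 2.11 nmol/s.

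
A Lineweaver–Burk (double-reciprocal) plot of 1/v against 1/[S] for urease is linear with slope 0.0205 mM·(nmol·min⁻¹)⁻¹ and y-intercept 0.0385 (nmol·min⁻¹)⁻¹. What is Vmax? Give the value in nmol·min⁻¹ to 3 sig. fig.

The y-intercept of a Lineweaver–Burk plot equals 1/Vmax, so Vmax = 1/0.0385 = 26.0 nmol·min⁻¹.

26.0 nmol·min⁻¹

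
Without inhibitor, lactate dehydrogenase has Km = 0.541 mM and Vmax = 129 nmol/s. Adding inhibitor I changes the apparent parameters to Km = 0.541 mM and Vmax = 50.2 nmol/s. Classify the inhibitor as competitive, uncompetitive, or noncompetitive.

noncompetitive

Vmax decreases (129 → 50.2 nmol/s) while Km is unchanged — pure noncompetitive inhibition.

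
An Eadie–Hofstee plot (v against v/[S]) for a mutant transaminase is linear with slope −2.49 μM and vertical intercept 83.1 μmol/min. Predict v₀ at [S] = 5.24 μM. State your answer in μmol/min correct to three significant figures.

56.3 μmol/min

In the Eadie–Hofstee form v = Vmax − Km·(v/[S]), the slope is −Km and the intercept is Vmax, so Km = 2.49 μM and Vmax = 83.1 μmol/min.
v = 83.1 × 5.24/(2.49 + 5.24) = 56.3 μmol/min.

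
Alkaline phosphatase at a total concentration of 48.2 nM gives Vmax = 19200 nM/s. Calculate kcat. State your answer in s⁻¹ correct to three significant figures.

398 s⁻¹

kcat = Vmax/[E]total = 19200 nM/s / 48.2 nM = 398 s⁻¹.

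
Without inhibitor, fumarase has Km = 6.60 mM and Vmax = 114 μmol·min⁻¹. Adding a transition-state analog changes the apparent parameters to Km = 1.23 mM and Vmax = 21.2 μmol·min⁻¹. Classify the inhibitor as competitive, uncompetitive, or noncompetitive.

Both Km and Vmax decrease by the same factor (~5.37-fold) — characteristic of uncompetitive inhibition.

uncompetitive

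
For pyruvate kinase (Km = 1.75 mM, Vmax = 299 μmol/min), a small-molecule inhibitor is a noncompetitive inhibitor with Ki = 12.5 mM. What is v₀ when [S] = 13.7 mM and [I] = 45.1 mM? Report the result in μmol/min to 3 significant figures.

α = 1 + [I]/Ki = 1 + 45.1/12.5 = 4.608.
For a noncompetitive inhibitor, Vmax is reduced to Vmax/α while Km is unchanged: Km,app = 1.75 mM, Vmax,app = 64.9 μmol/min.
v = Vmax,app·[S]/(Km,app + [S]) = 64.9 × 13.7/(1.75 + 13.7) = 57.5 μmol/min.

57.5 μmol/min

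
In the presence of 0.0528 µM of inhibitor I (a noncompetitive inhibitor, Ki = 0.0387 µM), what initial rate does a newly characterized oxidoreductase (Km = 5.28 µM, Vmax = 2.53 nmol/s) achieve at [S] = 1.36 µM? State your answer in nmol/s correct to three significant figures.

0.219 nmol/s

With α = 1 + [I]/Ki = 1 + 0.0528/0.0387 = 2.364, the noncompetitive rate law is v = (Vmax/α)·[S] / (Km + [S]).
v = (2.53/2.364)×1.36 / (5.28 + 1.36) = 1.455/6.640 = 0.219 nmol/s.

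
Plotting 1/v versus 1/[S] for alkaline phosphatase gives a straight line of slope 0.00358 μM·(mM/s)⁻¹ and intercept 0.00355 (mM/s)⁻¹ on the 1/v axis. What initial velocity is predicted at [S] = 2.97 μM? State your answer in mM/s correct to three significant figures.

210 mM/s

The y-intercept is 1/Vmax, so Vmax = 1/0.00355 = 282 mM/s.
The slope is Km/Vmax, so Km = 0.00358 × 282 = 1.01 μM.
Then v = 282 × 2.97/(1.01 + 2.97) = 210 mM/s.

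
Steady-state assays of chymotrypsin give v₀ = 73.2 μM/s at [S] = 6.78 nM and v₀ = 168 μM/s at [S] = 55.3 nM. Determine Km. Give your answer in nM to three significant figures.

From v = Vmax[S]/(Km+[S]), each point gives Vmax = v(Km+[S])/[S].
Equating: 73.2(Km+6.78)/6.78 = 168(Km+55.3)/55.3.
10.80·Km + 73.2 = 3.038·Km + 168, so (10.80 − 3.038)·Km = 168 − 73.2.
Km = 94.80/7.758 = 12.2 nM; then Vmax = 73.2(12.2+6.78)/6.78 = 205 μM/s.

12.2 nM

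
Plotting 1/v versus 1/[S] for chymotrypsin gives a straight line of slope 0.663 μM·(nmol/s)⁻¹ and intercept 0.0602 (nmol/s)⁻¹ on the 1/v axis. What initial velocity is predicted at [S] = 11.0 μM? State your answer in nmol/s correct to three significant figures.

The y-intercept is 1/Vmax, so Vmax = 1/0.0602 = 16.6 nmol/s.
The slope is Km/Vmax, so Km = 0.663 × 16.6 = 11.0 μM.
Then v = 16.6 × 11.0/(11.0 + 11.0) = 8.30 nmol/s.

8.30 nmol/s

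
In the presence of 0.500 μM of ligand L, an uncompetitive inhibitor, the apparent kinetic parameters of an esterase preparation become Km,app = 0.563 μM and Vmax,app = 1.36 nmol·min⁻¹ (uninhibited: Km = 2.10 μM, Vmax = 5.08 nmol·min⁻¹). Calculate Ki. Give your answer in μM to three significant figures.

Uncompetitive: Vmax,app = Vmax/α (and Km,app = Km/α) with α = 1 + [I]/Ki.
α = Vmax/Vmax,app = 5.08/1.36 = 3.735.
Ki = [I]/(α − 1) = 0.500/2.735 = 0.183 μM.

0.183 μM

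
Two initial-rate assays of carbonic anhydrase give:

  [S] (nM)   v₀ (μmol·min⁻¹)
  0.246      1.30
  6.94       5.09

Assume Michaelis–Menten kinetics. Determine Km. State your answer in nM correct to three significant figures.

From v = Vmax[S]/(Km+[S]), each point gives Vmax = v(Km+[S])/[S].
Equating: 1.30(Km+0.246)/0.246 = 5.09(Km+6.94)/6.94.
5.285·Km + 1.30 = 0.7334·Km + 5.09, so (5.285 − 0.7334)·Km = 5.09 − 1.30.
Km = 3.790/4.551 = 0.833 nM; then Vmax = 1.30(0.833+0.246)/0.246 = 5.70 μmol·min⁻¹.

0.833 nM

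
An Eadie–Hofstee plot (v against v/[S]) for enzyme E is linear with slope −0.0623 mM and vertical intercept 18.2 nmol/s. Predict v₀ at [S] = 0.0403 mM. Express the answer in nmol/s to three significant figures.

In the Eadie–Hofstee form v = Vmax − Km·(v/[S]), the slope is −Km and the intercept is Vmax, so Km = 0.0623 mM and Vmax = 18.2 nmol/s.
v = 18.2 × 0.0403/(0.0623 + 0.0403) = 7.15 nmol/s.

7.15 nmol/s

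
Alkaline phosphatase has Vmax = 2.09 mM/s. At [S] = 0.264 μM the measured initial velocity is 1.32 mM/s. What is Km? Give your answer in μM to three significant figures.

0.154 μM

From v = Vmax[S]/(Km+[S]), Km = [S](Vmax − v)/v.
Km = 0.264 × (2.09 − 1.32) / 1.32 = 0.2033/1.32 = 0.154 μM.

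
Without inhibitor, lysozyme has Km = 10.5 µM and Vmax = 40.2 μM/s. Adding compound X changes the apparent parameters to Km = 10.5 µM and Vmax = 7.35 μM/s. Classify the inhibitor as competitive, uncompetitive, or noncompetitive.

Vmax decreases (40.2 → 7.35 μM/s) while Km is unchanged — pure noncompetitive inhibition.

noncompetitive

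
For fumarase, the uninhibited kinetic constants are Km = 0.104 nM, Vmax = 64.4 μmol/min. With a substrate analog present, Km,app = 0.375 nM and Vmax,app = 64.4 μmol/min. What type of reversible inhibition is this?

Km increases (0.104 → 0.375 nM) while Vmax is unchanged — the hallmark of competitive inhibition.

competitive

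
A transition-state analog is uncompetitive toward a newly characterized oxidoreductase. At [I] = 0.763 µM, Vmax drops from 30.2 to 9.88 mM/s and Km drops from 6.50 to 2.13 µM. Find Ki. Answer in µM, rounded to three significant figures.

Uncompetitive: Vmax,app = Vmax/α (and Km,app = Km/α) with α = 1 + [I]/Ki.
α = Vmax/Vmax,app = 30.2/9.88 = 3.057.
Since α = 1 + [I]/Ki, [I]/Ki = 3.057 − 1 = 2.057 and Ki = 0.763/2.057 = 0.371 µM.

0.371 µM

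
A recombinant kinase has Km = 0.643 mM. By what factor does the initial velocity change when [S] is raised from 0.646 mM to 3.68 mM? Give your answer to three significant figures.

1.70

The fractional saturations are [S]/(Km+[S]) = 0.646/1.289 = 0.5012 and 3.68/4.323 = 0.8513.
v₂/v₁ is just their ratio: 0.8513/0.5012 = 1.70.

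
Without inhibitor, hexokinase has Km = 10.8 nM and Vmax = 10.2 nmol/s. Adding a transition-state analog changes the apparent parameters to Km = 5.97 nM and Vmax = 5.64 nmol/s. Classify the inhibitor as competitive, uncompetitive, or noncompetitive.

Both Km and Vmax decrease by the same factor (~1.81-fold) — characteristic of uncompetitive inhibition.

uncompetitive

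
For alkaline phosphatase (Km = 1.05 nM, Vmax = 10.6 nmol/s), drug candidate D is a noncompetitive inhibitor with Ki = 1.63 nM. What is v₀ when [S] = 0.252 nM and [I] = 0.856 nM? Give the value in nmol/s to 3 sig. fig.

With α = 1 + [I]/Ki = 1 + 0.856/1.63 = 1.525, the noncompetitive rate law is v = (Vmax/α)·[S] / (Km + [S]).
v = (10.6/1.525)×0.252 / (1.05 + 0.252) = 1.751/1.302 = 1.35 nmol/s.

1.35 nmol/s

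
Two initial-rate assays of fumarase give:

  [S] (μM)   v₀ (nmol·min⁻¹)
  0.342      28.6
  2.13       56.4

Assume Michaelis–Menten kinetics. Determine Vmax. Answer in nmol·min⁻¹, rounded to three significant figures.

69.3 nmol·min⁻¹

In reciprocal form, 1/v = (Km/Vmax)·(1/[S]) + 1/Vmax. The two points give (1/[S], 1/v) = (2.924, 0.03497) and (0.4695, 0.01773).
Slope = (0.03497 − 0.01773)/(2.924 − 0.4695) = 0.007022; intercept = 0.03497 − 0.007022×2.924 = 0.01443.
Vmax = 1/intercept = 69.3 nmol·min⁻¹; Km = slope × Vmax = 0.007022 × 69.3 = 0.486 μM.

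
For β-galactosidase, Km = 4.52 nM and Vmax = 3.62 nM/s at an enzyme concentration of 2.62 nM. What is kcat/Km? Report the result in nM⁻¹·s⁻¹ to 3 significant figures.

0.306 nM⁻¹·s⁻¹

kcat = Vmax/[E]total = 3.62/2.62 = 1.38 s⁻¹.
kcat/Km = 1.38/4.52 = 0.306 nM⁻¹·s⁻¹.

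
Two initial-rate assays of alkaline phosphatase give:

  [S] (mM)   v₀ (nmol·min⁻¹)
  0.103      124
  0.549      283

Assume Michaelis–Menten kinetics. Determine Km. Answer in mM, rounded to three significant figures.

0.231 mM

In reciprocal form, 1/v = (Km/Vmax)·(1/[S]) + 1/Vmax. The two points give (1/[S], 1/v) = (9.709, 0.008065) and (1.821, 0.003534).
Slope = (0.008065 − 0.003534)/(9.709 − 1.821) = 0.0005745; intercept = 0.008065 − 0.0005745×9.709 = 0.002487.
Vmax = 1/intercept = 402 nmol·min⁻¹; Km = slope × Vmax = 0.0005745 × 402 = 0.231 mM.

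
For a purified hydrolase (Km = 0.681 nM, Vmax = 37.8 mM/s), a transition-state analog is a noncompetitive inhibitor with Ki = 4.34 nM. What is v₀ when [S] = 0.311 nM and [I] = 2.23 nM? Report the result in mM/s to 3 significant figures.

With α = 1 + [I]/Ki = 1 + 2.23/4.34 = 1.514, the noncompetitive rate law is v = (Vmax/α)·[S] / (Km + [S]).
v = (37.8/1.514)×0.311 / (0.681 + 0.311) = 7.766/0.9920 = 7.83 mM/s.

7.83 mM/s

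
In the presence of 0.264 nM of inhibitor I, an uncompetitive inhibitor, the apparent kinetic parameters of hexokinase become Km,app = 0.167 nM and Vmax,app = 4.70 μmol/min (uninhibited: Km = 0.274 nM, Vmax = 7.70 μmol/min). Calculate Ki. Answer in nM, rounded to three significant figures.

Uncompetitive: Vmax,app = Vmax/α (and Km,app = Km/α) with α = 1 + [I]/Ki.
α = Vmax/Vmax,app = 7.70/4.70 = 1.638.
Ki = [I]/(α − 1) = 0.264/0.6383 = 0.414 nM.

0.414 nM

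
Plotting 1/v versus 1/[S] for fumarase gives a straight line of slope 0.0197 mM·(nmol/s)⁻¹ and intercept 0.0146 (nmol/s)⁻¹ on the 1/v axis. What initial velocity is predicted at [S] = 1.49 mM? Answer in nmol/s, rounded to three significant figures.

The y-intercept is 1/Vmax, so Vmax = 1/0.0146 = 68.5 nmol/s.
The slope is Km/Vmax, so Km = 0.0197 × 68.5 = 1.35 mM.
Then v = 68.5 × 1.49/(1.35 + 1.49) = 35.9 nmol/s.

35.9 nmol/s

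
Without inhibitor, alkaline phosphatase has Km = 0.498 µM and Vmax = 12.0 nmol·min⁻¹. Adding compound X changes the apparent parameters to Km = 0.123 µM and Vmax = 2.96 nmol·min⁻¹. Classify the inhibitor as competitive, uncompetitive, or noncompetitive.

uncompetitive

Both Km and Vmax decrease by the same factor (~4.06-fold) — characteristic of uncompetitive inhibition.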